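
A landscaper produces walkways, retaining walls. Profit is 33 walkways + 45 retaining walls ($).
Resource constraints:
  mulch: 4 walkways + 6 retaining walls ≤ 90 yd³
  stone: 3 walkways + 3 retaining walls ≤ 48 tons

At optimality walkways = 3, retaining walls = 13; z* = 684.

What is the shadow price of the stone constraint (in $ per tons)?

Check each constraint at x*: mulch 90/90 (tight); stone 48/48 (tight).
From A_Bᵀ y = c: 4·y_mulch + 3·y_stone = 33; 6·y_mulch + 3·y_stone = 45.
This yields shadow prices y_mulch = 6, y_stone = 3.
Shadow price of stone = 3.

3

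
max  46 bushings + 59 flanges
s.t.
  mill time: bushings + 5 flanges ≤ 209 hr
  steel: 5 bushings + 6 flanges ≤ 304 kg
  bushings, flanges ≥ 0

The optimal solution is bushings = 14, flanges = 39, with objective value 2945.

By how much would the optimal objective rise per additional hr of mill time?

1

At the optimum: mill time uses 209 of 209 (binding); steel uses 304 of 304 (binding).
From A_Bᵀ y = c: 1·y_mill time + 5·y_steel = 46; 5·y_mill time + 6·y_steel = 59.
→ y_mill time = 1 and y_steel = 9.
Shadow price of mill time = 1.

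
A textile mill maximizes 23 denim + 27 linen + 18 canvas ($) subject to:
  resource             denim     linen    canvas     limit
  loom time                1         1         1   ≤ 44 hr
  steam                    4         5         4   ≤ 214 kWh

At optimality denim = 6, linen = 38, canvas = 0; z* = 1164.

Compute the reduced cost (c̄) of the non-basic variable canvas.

-5

At the optimum: loom time uses 44 of 44 (binding); steam uses 214 of 214 (binding).
From A_Bᵀ y = c: 1·y_loom time + 4·y_steam = 23; 1·y_loom time + 5·y_steam = 27.
Solving: y_loom time = 7, y_steam = 4.
Reduced cost of canvas: c₃ − yᵀa₃ = 18 − (7·1 + 4·4) = 18 − 23 = -5.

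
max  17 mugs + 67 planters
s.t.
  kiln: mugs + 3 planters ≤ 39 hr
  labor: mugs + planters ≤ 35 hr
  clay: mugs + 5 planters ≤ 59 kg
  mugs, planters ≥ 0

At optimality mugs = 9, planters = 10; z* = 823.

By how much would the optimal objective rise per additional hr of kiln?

9

Check each constraint at x*: kiln 39/39 (tight); labor 19/35 (slack 16); clay 59/59 (tight).
Slack constraints have shadow price 0 (complementary slackness).
Dual feasibility on the basic columns requires 1·y_kiln + 1·y_clay = 17, 3·y_kiln + 5·y_clay = 67.
This yields shadow prices y_kiln = 9, y_clay = 8.
Shadow price of kiln = 9.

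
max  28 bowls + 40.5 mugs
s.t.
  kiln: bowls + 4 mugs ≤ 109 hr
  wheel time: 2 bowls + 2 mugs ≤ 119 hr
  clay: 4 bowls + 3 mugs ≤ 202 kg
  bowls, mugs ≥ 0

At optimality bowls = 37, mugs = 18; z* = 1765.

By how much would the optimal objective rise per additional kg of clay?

At the optimum: kiln uses 109 of 109 (binding); wheel time uses 110 of 119 (slack = 9); clay uses 202 of 202 (binding).
Since wheel time is not tight, its dual is 0.
From A_Bᵀ y = c: 1·y_kiln + 4·y_clay = 28; 4·y_kiln + 3·y_clay = 40.5.
This yields shadow prices y_kiln = 6, y_clay = 5.5.
Shadow price of clay = 5.5.

5.5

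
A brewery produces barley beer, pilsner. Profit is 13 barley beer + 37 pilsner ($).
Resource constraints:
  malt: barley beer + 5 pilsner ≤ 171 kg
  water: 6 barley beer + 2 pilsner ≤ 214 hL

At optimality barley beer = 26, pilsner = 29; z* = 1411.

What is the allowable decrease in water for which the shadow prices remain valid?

145.6

Binding constraints: malt, water. The basis is B = [[1,5],[6,2]] with det -28.
Per unit decrease in water, x* moves by d = (-0.1786, 0.0357).
The basis stays optimal until barley beer reaches 0; allowable decrease = 145.6 hL.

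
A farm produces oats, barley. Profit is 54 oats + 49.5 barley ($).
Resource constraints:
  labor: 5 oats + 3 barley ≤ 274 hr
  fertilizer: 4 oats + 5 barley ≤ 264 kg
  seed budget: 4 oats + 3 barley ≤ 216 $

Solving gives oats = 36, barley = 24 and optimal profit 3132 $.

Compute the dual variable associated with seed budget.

9

Check each constraint at x*: labor 252/274 (slack 22); fertilizer 264/264 (tight); seed budget 216/216 (tight).
By complementary slackness, y = 0 for the non-binding constraint.
From A_Bᵀ y = c: 4·y_fertilizer + 4·y_seed budget = 54; 5·y_fertilizer + 3·y_seed budget = 49.5.
This yields shadow prices y_fertilizer = 4.5, y_seed budget = 9.
Shadow price of seed budget = 9.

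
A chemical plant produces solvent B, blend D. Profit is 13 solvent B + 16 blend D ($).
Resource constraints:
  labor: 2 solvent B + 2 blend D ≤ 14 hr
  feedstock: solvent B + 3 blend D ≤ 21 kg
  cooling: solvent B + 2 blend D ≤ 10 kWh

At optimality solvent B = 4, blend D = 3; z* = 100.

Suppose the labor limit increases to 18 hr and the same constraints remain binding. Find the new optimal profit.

120

Check each constraint at x*: labor 14/14 (tight); feedstock 13/21 (slack 8); cooling 10/10 (tight).
Slack constraints have shadow price 0 (complementary slackness).
The binding rows give the dual system: 2·y_labor + 1·y_cooling = 13 and 2·y_labor + 2·y_cooling = 16.
→ y_labor = 5 and y_cooling = 3.
Δz = y_labor·Δb = 5 × (4) = 20, so new z* = 100 + 20 = 120.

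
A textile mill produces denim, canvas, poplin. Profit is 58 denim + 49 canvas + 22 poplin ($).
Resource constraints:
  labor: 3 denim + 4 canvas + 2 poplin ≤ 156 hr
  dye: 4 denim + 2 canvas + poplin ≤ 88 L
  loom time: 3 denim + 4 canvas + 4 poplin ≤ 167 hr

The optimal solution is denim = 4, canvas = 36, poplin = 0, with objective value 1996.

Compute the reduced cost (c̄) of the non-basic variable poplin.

-2.5

At the optimum: labor uses 156 of 156 (binding); dye uses 88 of 88 (binding); loom time uses 156 of 167 (slack = 11).
Since loom time is not tight, its dual is 0.
Dual feasibility on the basic columns requires 3·y_labor + 4·y_dye = 58, 4·y_labor + 2·y_dye = 49.
Solving: y_labor = 8, y_dye = 8.5.
Reduced cost of poplin: c₃ − yᵀa₃ = 22 − (8·2 + 8.5·1) = 22 − 24.5 = -2.5.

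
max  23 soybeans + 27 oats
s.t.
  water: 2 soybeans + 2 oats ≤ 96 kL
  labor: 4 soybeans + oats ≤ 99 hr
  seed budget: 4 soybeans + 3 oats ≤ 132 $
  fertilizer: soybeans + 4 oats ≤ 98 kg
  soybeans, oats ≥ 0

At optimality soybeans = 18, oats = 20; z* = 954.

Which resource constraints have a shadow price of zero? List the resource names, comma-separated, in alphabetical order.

water: 76/96 (slack 20)
labor: 92/99 (slack 7)
seed budget: 132/132 (binding)
fertilizer: 98/98 (binding)
By complementary slackness, a constraint with positive slack has shadow price 0 → labor, water.

labor, water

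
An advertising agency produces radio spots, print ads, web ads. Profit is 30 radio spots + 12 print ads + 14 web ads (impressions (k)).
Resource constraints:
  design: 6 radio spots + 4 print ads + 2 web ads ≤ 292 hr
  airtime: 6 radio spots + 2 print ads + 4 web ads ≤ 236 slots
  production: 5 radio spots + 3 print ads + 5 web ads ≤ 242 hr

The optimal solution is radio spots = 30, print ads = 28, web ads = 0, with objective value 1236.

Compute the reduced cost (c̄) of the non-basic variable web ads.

-4

At the optimum: design uses 292 of 292 (binding); airtime uses 236 of 236 (binding); production uses 234 of 242 (slack = 8).
Slack constraints have shadow price 0 (complementary slackness).
From A_Bᵀ y = c: 6·y_design + 6·y_airtime = 30; 4·y_design + 2·y_airtime = 12.
Solving: y_design = 1, y_airtime = 4.
Reduced cost of web ads: c₃ − yᵀa₃ = 14 − (1·2 + 4·4) = 14 − 18 = -4.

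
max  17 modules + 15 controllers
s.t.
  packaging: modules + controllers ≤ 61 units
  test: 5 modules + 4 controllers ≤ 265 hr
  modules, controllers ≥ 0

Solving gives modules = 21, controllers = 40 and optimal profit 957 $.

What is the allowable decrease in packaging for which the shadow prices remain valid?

Binding constraints: packaging, test. The basis is B = [[1,1],[5,4]] with det -1.
Per unit decrease in packaging, x* moves by d = (4, -5).
The basis stays optimal until controllers reaches 0; allowable decrease = 8 units.

8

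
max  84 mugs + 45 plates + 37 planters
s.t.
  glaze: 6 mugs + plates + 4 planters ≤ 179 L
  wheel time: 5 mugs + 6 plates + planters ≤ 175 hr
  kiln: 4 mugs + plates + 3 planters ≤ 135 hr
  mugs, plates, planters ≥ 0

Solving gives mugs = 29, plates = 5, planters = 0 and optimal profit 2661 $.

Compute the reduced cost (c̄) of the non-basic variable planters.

Binding: glaze and wheel time. Non-binding: kiln (14 unused).
Since kiln is not tight, its dual is 0.
Dual feasibility on the basic columns requires 6·y_glaze + 5·y_wheel time = 84, 1·y_glaze + 6·y_wheel time = 45.
→ y_glaze = 9 and y_wheel time = 6.
Reduced cost of planters: c₃ − yᵀa₃ = 37 − (9·4 + 6·1) = 37 − 42 = -5.

-5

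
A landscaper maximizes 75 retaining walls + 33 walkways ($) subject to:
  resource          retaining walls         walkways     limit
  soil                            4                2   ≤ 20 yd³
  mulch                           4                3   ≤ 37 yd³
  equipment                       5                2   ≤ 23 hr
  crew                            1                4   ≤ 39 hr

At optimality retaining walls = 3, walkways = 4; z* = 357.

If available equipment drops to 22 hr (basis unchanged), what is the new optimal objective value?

Binding: soil and equipment. Non-binding: mulch (13 unused), crew (20 unused).
Slack constraints have shadow price 0 (complementary slackness).
Dual feasibility on the basic columns requires 4·y_soil + 5·y_equipment = 75, 2·y_soil + 2·y_equipment = 33.
→ y_soil = 7.5 and y_equipment = 9.
Δz = y_equipment·Δb = 9 × (-1) = -9, so new z* = 357 − 9 = 348.

348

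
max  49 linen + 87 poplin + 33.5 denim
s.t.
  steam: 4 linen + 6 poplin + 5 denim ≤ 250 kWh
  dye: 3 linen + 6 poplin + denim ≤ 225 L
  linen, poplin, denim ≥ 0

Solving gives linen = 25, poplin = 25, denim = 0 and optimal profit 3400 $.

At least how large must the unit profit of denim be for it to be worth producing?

Check each constraint at x*: steam 250/250 (tight); dye 225/225 (tight).
Dual feasibility on the basic columns requires 4·y_steam + 3·y_dye = 49, 6·y_steam + 6·y_dye = 87.
This yields shadow prices y_steam = 5.5, y_dye = 9.
denim enters the basis when its profit ≥ yᵀa₃ = 5.5·5 + 9·1 = 36.5.

36.5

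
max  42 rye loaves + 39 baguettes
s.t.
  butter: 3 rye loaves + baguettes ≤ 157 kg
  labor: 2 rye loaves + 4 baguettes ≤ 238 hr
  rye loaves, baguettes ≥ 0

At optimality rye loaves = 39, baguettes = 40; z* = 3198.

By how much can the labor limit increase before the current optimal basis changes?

Binding constraints: butter, labor. The basis is B = [[3,1],[2,4]] with det 10.
Per unit increase in labor, x* moves by d = (-0.1, 0.3).
The basis stays optimal until rye loaves reaches 0; allowable increase = 390 hr.

390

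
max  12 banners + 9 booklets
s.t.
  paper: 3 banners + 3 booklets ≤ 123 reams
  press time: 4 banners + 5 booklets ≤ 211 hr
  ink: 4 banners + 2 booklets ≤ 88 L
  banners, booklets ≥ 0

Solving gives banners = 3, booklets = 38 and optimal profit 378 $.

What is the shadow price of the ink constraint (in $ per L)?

1.5

Check each constraint at x*: paper 123/123 (tight); press time 202/211 (slack 9); ink 88/88 (tight).
By complementary slackness, y = 0 for the non-binding constraint.
Dual feasibility on the basic columns requires 3·y_paper + 4·y_ink = 12, 3·y_paper + 2·y_ink = 9.
→ y_paper = 2 and y_ink = 1.5.
Shadow price of ink = 1.5.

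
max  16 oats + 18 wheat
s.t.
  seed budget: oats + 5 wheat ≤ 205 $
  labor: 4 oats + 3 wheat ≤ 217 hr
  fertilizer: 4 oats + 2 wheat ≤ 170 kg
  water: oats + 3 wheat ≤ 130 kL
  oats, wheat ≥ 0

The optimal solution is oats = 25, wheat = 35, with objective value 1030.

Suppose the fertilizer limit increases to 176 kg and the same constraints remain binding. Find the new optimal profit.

At the optimum: seed budget uses 200 of 205 (slack = 5); labor uses 205 of 217 (slack = 12); fertilizer uses 170 of 170 (binding); water uses 130 of 130 (binding).
Since seed budget, labor are not tight, their duals are 0.
The binding rows give the dual system: 4·y_fertilizer + 1·y_water = 16 and 2·y_fertilizer + 3·y_water = 18.
→ y_fertilizer = 3 and y_water = 4.
Δz = y_fertilizer·Δb = 3 × (6) = 18, so new z* = 1030 + 18 = 1048.

1048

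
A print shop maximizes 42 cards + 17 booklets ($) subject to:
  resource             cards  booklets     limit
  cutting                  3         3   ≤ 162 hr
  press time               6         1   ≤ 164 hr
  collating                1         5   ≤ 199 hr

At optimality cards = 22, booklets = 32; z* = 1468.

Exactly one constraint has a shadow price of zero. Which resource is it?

collating

cutting: 162/162 (binding)
press time: 164/164 (binding)
collating: 182/199 (slack 17)
By complementary slackness, a constraint with positive slack has shadow price 0 → collating.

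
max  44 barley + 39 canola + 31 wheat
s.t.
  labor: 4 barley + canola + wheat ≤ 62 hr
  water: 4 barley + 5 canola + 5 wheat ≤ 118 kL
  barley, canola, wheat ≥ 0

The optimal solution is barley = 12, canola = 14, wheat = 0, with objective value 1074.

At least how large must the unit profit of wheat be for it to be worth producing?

At the optimum: labor uses 62 of 62 (binding); water uses 118 of 118 (binding).
Dual feasibility on the basic columns requires 4·y_labor + 4·y_water = 44, 1·y_labor + 5·y_water = 39.
→ y_labor = 4 and y_water = 7.
wheat enters the basis when its profit ≥ yᵀa₃ = 4·1 + 7·5 = 39.

39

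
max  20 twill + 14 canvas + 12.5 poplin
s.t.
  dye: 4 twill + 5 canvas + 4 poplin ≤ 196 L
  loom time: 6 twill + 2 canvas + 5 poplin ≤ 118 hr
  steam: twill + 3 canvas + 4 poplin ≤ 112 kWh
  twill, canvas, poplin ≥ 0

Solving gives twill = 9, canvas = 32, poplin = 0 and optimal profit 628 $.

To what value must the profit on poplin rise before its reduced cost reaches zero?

Binding: dye and loom time. Non-binding: steam (7 unused).
Slack constraints have shadow price 0 (complementary slackness).
Dual feasibility on the basic columns requires 4·y_dye + 6·y_loom time = 20, 5·y_dye + 2·y_loom time = 14.
Solving: y_dye = 2, y_loom time = 2.
poplin enters the basis when its profit ≥ yᵀa₃ = 2·4 + 2·5 = 18.

18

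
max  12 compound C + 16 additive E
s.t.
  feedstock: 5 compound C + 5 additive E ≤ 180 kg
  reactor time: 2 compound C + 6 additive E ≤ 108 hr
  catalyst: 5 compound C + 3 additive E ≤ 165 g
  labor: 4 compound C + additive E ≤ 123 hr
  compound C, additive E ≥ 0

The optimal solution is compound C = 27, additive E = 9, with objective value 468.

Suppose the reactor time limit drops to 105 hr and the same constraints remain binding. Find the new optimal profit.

At the optimum: feedstock uses 180 of 180 (binding); reactor time uses 108 of 108 (binding); catalyst uses 162 of 165 (slack = 3); labor uses 117 of 123 (slack = 6).
Slack constraints have shadow price 0 (complementary slackness).
Dual feasibility on the basic columns requires 5·y_feedstock + 2·y_reactor time = 12, 5·y_feedstock + 6·y_reactor time = 16.
→ y_feedstock = 2 and y_reactor time = 1.
Δz = y_reactor time·Δb = 1 × (-3) = -3, so new z* = 468 − 3 = 465.

465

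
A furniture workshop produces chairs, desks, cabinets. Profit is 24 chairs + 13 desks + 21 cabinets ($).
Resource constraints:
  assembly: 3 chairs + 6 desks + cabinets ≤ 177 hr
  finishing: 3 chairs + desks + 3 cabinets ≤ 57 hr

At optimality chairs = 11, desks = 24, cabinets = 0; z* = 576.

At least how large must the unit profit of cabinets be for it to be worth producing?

22

At the optimum: assembly uses 177 of 177 (binding); finishing uses 57 of 57 (binding).
Dual feasibility on the basic columns requires 3·y_assembly + 3·y_finishing = 24, 6·y_assembly + 1·y_finishing = 13.
Solving: y_assembly = 1, y_finishing = 7.
cabinets enters the basis when its profit ≥ yᵀa₃ = 1·1 + 7·3 = 22.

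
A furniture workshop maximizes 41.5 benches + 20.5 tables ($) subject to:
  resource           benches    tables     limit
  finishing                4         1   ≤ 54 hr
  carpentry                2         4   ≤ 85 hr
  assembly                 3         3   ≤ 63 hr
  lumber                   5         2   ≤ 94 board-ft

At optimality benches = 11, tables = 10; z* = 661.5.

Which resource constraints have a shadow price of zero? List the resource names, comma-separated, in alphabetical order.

finishing: 54/54 (binding)
carpentry: 62/85 (slack 23)
assembly: 63/63 (binding)
lumber: 75/94 (slack 19)
By complementary slackness, a constraint with positive slack has shadow price 0 → carpentry, lumber.

carpentry, lumber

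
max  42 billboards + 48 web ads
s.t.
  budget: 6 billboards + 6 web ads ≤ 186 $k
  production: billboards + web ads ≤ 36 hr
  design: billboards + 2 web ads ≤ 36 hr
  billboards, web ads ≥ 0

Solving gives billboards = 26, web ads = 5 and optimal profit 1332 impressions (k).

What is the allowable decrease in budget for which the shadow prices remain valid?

Binding constraints: budget, design. The basis is B = [[6,6],[1,2]] with det 6.
Per unit decrease in budget, x* moves by d = (-0.3333, 0.1667).
The basis stays optimal until billboards reaches 0; allowable decrease = 78 $k.

78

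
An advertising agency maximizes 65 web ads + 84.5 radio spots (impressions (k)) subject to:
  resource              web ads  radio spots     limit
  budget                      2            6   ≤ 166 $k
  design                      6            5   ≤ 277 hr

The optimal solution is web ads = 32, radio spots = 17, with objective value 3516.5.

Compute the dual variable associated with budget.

7

Check each constraint at x*: budget 166/166 (tight); design 277/277 (tight).
Dual feasibility on the basic columns requires 2·y_budget + 6·y_design = 65, 6·y_budget + 5·y_design = 84.5.
Solving: y_budget = 7, y_design = 8.5.
Shadow price of budget = 7.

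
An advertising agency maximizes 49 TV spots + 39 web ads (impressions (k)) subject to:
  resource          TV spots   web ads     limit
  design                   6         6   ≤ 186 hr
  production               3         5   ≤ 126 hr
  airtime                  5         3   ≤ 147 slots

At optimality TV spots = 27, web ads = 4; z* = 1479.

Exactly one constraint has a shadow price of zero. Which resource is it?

production

design: 186/186 (binding)
production: 101/126 (slack 25)
airtime: 147/147 (binding)
By complementary slackness, a constraint with positive slack has shadow price 0 → production.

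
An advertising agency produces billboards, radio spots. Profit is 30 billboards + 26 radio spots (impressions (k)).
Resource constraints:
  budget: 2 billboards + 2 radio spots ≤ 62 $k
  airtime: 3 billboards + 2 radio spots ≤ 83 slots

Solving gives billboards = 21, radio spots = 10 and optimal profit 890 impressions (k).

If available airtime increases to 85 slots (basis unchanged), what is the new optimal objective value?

898

Check each constraint at x*: budget 62/62 (tight); airtime 83/83 (tight).
From A_Bᵀ y = c: 2·y_budget + 3·y_airtime = 30; 2·y_budget + 2·y_airtime = 26.
Solving: y_budget = 9, y_airtime = 4.
Δz = y_airtime·Δb = 4 × (2) = 8, so new z* = 890 + 8 = 898.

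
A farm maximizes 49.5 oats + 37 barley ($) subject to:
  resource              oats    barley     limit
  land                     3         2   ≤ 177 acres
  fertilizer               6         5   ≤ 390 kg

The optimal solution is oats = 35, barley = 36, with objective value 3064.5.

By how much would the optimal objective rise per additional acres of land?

8.5

Check each constraint at x*: land 177/177 (tight); fertilizer 390/390 (tight).
Dual feasibility on the basic columns requires 3·y_land + 6·y_fertilizer = 49.5, 2·y_land + 5·y_fertilizer = 37.
This yields shadow prices y_land = 8.5, y_fertilizer = 4.
Shadow price of land = 8.5.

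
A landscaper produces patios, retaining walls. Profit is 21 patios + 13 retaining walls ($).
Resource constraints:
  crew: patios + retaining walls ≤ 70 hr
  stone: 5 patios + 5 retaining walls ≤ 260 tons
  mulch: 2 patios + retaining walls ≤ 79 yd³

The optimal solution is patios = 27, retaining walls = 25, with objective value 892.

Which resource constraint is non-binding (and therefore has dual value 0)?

crew

crew: 52/70 (slack 18)
stone: 260/260 (binding)
mulch: 79/79 (binding)
By complementary slackness, a constraint with positive slack has shadow price 0 → crew.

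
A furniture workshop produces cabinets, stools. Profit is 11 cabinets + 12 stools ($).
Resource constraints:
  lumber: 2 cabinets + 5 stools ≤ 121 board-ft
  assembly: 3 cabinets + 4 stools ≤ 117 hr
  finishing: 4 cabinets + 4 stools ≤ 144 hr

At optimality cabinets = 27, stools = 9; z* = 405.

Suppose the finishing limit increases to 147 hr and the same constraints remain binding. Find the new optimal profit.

Check each constraint at x*: lumber 99/121 (slack 22); assembly 117/117 (tight); finishing 144/144 (tight).
Slack constraints have shadow price 0 (complementary slackness).
From A_Bᵀ y = c: 3·y_assembly + 4·y_finishing = 11; 4·y_assembly + 4·y_finishing = 12.
Solving: y_assembly = 1, y_finishing = 2.
Δz = y_finishing·Δb = 2 × (3) = 6, so new z* = 405 + 6 = 411.

411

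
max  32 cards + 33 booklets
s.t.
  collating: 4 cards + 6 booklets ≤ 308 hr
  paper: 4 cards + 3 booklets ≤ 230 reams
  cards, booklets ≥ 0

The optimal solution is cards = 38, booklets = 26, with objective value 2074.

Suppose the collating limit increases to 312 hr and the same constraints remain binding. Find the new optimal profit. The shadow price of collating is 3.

2086

Δb = 4, so new z* = 2074 + (3)·(4) = 2074 + 12 = 2086.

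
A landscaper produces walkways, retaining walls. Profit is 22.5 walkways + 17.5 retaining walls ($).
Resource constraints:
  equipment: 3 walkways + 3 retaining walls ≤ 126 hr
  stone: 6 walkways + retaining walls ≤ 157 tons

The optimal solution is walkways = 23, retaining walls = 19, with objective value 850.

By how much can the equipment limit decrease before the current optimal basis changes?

47.5

Binding constraints: equipment, stone. The basis is B = [[3,3],[6,1]] with det -15.
Per unit decrease in equipment, x* moves by d = (0.0667, -0.4).
The basis stays optimal until retaining walls reaches 0; allowable decrease = 47.5 hr.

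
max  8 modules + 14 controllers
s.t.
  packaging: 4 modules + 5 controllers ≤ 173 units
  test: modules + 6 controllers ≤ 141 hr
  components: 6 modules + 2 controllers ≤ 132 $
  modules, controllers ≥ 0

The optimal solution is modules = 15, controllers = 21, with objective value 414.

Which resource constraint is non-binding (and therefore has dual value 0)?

packaging: 165/173 (slack 8)
test: 141/141 (binding)
components: 132/132 (binding)
By complementary slackness, a constraint with positive slack has shadow price 0 → packaging.

packaging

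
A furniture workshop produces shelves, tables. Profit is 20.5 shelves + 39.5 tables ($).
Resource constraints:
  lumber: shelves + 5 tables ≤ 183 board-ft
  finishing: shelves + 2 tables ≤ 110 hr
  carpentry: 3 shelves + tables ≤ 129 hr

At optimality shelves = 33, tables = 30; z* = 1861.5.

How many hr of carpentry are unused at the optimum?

carpentry used = 3·33 + 1·30 = 129; slack = 129 − 129 = 0.

0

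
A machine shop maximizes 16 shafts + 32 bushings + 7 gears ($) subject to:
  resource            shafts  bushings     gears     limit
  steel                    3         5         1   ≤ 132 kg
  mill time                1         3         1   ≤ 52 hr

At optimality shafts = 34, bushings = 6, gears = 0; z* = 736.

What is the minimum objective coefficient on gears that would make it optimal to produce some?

8

Check each constraint at x*: steel 132/132 (tight); mill time 52/52 (tight).
Dual feasibility on the basic columns requires 3·y_steel + 1·y_mill time = 16, 5·y_steel + 3·y_mill time = 32.
This yields shadow prices y_steel = 4, y_mill time = 4.
gears enters the basis when its profit ≥ yᵀa₃ = 4·1 + 4·1 = 8.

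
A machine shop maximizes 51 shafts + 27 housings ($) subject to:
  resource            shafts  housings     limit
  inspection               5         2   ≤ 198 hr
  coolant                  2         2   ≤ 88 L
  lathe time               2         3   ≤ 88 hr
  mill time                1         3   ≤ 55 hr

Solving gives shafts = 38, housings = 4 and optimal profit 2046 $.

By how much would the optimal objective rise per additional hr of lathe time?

At the optimum: inspection uses 198 of 198 (binding); coolant uses 84 of 88 (slack = 4); lathe time uses 88 of 88 (binding); mill time uses 50 of 55 (slack = 5).
Since coolant, mill time are not tight, their duals are 0.
The binding rows give the dual system: 5·y_inspection + 2·y_lathe time = 51 and 2·y_inspection + 3·y_lathe time = 27.
This yields shadow prices y_inspection = 9, y_lathe time = 3.
Shadow price of lathe time = 3.

3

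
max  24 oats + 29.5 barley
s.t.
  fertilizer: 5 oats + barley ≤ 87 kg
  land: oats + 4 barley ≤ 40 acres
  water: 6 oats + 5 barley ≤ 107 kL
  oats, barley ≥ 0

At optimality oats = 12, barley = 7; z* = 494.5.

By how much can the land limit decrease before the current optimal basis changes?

Binding constraints: land, water. The basis is B = [[1,4],[6,5]] with det -19.
Per unit decrease in land, x* moves by d = (0.2632, -0.3158).
The basis stays optimal until fertilizer becomes binding; allowable decrease = 20 acres.

20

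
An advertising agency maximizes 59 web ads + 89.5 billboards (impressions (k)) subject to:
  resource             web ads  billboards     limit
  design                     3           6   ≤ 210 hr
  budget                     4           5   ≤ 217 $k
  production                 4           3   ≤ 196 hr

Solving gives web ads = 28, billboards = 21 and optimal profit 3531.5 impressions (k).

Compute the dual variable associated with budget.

Check each constraint at x*: design 210/210 (tight); budget 217/217 (tight); production 175/196 (slack 21).
By complementary slackness, y = 0 for the non-binding constraint.
From A_Bᵀ y = c: 3·y_design + 4·y_budget = 59; 6·y_design + 5·y_budget = 89.5.
→ y_design = 7 and y_budget = 9.5.
Shadow price of budget = 9.5.

9.5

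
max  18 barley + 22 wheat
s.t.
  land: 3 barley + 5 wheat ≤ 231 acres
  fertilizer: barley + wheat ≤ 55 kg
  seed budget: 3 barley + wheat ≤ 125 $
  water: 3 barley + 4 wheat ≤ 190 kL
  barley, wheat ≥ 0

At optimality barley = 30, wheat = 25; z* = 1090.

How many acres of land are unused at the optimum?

16

land used = 3·30 + 5·25 = 215; slack = 231 − 215 = 16.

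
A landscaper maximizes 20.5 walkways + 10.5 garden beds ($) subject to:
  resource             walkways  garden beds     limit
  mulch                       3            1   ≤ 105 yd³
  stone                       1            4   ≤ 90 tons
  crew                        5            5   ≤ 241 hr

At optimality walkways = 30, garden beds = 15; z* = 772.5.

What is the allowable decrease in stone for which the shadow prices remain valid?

55

Binding constraints: mulch, stone. The basis is B = [[3,1],[1,4]] with det 11.
Per unit decrease in stone, x* moves by d = (0.0909, -0.2727).
The basis stays optimal until garden beds reaches 0; allowable decrease = 55 tons.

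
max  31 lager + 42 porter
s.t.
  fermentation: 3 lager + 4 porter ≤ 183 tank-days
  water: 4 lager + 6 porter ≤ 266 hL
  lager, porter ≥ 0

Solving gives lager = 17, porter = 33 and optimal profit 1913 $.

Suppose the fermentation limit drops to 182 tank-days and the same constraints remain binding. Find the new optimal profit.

At the optimum: fermentation uses 183 of 183 (binding); water uses 266 of 266 (binding).
The binding rows give the dual system: 3·y_fermentation + 4·y_water = 31 and 4·y_fermentation + 6·y_water = 42.
This yields shadow prices y_fermentation = 9, y_water = 1.
Δz = y_fermentation·Δb = 9 × (-1) = -9, so new z* = 1913 − 9 = 1904.

1904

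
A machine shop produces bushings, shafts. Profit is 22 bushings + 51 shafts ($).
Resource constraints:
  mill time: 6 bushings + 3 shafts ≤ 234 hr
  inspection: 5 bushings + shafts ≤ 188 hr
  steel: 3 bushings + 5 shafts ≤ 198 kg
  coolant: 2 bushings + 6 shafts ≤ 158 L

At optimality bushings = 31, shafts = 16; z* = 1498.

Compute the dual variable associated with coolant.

8

Check each constraint at x*: mill time 234/234 (tight); inspection 171/188 (slack 17); steel 173/198 (slack 25); coolant 158/158 (tight).
Slack constraints have shadow price 0 (complementary slackness).
From A_Bᵀ y = c: 6·y_mill time + 2·y_coolant = 22; 3·y_mill time + 6·y_coolant = 51.
→ y_mill time = 1 and y_coolant = 8.
Shadow price of coolant = 8.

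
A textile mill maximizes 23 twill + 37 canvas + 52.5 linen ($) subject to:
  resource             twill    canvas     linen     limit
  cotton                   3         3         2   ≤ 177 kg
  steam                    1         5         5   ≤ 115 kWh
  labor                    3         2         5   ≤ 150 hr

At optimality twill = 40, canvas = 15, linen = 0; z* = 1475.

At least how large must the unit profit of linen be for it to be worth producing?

55

At the optimum: cotton uses 165 of 177 (slack = 12); steam uses 115 of 115 (binding); labor uses 150 of 150 (binding).
By complementary slackness, y = 0 for the non-binding constraint.
From A_Bᵀ y = c: 1·y_steam + 3·y_labor = 23; 5·y_steam + 2·y_labor = 37.
This yields shadow prices y_steam = 5, y_labor = 6.
linen enters the basis when its profit ≥ yᵀa₃ = 5·5 + 6·5 = 55.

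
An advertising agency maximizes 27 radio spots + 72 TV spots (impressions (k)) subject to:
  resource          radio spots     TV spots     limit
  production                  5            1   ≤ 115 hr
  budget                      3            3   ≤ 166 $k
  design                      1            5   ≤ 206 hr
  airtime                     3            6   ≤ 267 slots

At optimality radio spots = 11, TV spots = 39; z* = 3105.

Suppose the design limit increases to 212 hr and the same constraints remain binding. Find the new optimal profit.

3141

Binding: design and airtime. Non-binding: production (21 unused), budget (16 unused).
Slack constraints have shadow price 0 (complementary slackness).
Dual feasibility on the basic columns requires 1·y_design + 3·y_airtime = 27, 5·y_design + 6·y_airtime = 72.
This yields shadow prices y_design = 6, y_airtime = 7.
Δz = y_design·Δb = 6 × (6) = 36, so new z* = 3105 + 36 = 3141.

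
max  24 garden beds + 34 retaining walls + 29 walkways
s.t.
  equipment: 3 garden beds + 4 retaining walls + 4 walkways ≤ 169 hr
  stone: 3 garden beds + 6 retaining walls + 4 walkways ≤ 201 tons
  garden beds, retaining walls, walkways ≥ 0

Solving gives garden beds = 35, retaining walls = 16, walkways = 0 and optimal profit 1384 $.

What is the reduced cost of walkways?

-3

Both equipment and stone are binding at x*.
From A_Bᵀ y = c: 3·y_equipment + 3·y_stone = 24; 4·y_equipment + 6·y_stone = 34.
→ y_equipment = 7 and y_stone = 1.
Reduced cost of walkways: c₃ − yᵀa₃ = 29 − (7·4 + 1·4) = 29 − 32 = -3.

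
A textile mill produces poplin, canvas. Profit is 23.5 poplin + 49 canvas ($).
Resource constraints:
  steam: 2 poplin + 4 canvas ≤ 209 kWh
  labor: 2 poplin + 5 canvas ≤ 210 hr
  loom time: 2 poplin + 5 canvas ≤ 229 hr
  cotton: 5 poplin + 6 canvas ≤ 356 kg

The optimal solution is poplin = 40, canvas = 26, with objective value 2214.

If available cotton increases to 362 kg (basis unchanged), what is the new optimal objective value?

Binding: labor and cotton. Non-binding: steam (25 unused), loom time (19 unused).
Since steam, loom time are not tight, their duals are 0.
From A_Bᵀ y = c: 2·y_labor + 5·y_cotton = 23.5; 5·y_labor + 6·y_cotton = 49.
Solving: y_labor = 8, y_cotton = 1.5.
Δz = y_cotton·Δb = 1.5 × (6) = 9, so new z* = 2214 + 9 = 2223.

2223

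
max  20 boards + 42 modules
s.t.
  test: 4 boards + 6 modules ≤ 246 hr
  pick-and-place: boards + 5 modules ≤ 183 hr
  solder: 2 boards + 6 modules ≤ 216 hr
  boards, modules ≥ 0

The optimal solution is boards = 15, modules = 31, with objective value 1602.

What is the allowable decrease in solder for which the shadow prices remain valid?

93

Binding constraints: test, solder. The basis is B = [[4,6],[2,6]] with det 12.
Per unit decrease in solder, x* moves by d = (0.5, -0.3333).
The basis stays optimal until modules reaches 0; allowable decrease = 93 hr.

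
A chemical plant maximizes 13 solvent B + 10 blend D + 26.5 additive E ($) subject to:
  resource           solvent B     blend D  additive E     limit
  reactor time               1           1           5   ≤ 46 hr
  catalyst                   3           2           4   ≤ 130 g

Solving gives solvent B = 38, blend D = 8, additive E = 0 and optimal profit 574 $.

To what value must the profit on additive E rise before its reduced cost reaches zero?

32

At the optimum: reactor time uses 46 of 46 (binding); catalyst uses 130 of 130 (binding).
From A_Bᵀ y = c: 1·y_reactor time + 3·y_catalyst = 13; 1·y_reactor time + 2·y_catalyst = 10.
This yields shadow prices y_reactor time = 4, y_catalyst = 3.
additive E enters the basis when its profit ≥ yᵀa₃ = 4·5 + 3·4 = 32.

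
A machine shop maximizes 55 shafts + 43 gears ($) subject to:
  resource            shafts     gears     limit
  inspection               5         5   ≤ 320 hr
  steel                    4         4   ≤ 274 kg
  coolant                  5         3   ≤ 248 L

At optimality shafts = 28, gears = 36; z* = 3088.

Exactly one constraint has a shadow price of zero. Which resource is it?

steel

inspection: 320/320 (binding)
steel: 256/274 (slack 18)
coolant: 248/248 (binding)
By complementary slackness, a constraint with positive slack has shadow price 0 → steel.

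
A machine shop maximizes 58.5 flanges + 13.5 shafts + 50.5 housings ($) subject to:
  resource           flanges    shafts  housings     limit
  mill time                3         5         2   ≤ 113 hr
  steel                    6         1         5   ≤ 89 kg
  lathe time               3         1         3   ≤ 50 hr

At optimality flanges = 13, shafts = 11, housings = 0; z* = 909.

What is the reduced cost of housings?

At the optimum: mill time uses 94 of 113 (slack = 19); steel uses 89 of 89 (binding); lathe time uses 50 of 50 (binding).
Slack constraints have shadow price 0 (complementary slackness).
From A_Bᵀ y = c: 6·y_steel + 3·y_lathe time = 58.5; 1·y_steel + 1·y_lathe time = 13.5.
Solving: y_steel = 6, y_lathe time = 7.5.
Reduced cost of housings: c₃ − yᵀa₃ = 50.5 − (6·5 + 7.5·3) = 50.5 − 52.5 = -2.

-2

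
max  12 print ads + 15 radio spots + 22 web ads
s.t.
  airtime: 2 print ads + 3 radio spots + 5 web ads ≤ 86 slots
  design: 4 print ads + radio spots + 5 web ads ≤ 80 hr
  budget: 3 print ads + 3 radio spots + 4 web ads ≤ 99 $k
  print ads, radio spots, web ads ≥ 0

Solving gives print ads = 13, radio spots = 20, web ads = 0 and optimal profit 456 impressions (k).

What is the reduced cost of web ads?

-1

Binding: airtime and budget. Non-binding: design (8 unused).
By complementary slackness, y = 0 for the non-binding constraint.
Dual feasibility on the basic columns requires 2·y_airtime + 3·y_budget = 12, 3·y_airtime + 3·y_budget = 15.
This yields shadow prices y_airtime = 3, y_budget = 2.
Reduced cost of web ads: c₃ − yᵀa₃ = 22 − (3·5 + 2·4) = 22 − 23 = -1.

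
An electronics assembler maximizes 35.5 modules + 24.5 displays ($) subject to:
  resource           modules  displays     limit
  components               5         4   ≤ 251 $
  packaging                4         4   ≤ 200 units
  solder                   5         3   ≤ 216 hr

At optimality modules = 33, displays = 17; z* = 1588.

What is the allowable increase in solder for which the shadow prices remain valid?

Binding constraints: packaging, solder. The basis is B = [[4,4],[5,3]] with det -8.
Per unit increase in solder, x* moves by d = (0.5, -0.5).
The basis stays optimal until displays reaches 0; allowable increase = 34 hr.

34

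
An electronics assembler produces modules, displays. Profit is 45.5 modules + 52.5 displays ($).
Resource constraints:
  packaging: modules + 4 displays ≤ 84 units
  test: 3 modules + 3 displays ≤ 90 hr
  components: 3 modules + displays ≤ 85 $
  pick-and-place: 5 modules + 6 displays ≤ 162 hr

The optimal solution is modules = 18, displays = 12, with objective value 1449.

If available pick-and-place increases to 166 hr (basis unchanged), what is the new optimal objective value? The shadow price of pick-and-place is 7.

1477

Δb = 4, so new z* = 1449 + (7)·(4) = 1449 + 28 = 1477.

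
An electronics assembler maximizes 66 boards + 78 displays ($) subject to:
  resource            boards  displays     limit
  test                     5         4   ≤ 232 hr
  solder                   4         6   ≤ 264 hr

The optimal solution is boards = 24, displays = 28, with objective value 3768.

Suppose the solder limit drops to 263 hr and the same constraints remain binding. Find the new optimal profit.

3759

Both test and solder are binding at x*.
From A_Bᵀ y = c: 5·y_test + 4·y_solder = 66; 4·y_test + 6·y_solder = 78.
Solving: y_test = 6, y_solder = 9.
Δz = y_solder·Δb = 9 × (-1) = -9, so new z* = 3768 − 9 = 3759.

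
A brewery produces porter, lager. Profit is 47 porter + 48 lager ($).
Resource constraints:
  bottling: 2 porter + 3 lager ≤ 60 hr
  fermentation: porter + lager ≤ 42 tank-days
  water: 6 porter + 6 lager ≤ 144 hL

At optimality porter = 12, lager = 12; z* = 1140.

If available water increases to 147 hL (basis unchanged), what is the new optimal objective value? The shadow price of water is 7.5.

1162.5

Δb = 3, so new z* = 1140 + (7.5)·(3) = 1140 + 22.5 = 1162.5.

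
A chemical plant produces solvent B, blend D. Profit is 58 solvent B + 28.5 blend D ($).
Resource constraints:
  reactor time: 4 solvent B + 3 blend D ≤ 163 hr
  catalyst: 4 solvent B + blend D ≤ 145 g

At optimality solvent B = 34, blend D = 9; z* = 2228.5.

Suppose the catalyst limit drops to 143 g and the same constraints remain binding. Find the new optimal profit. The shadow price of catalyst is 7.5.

Δb = -2, so new z* = 2228.5 + (7.5)·(-2) = 2228.5 − 15 = 2213.5.

2213.5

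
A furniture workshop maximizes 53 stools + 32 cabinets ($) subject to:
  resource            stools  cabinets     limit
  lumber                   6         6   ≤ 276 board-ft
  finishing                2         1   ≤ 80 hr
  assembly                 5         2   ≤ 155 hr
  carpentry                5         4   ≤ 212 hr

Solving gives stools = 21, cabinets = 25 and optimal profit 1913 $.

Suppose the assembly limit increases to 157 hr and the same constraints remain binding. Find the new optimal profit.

1927

Binding: lumber and assembly. Non-binding: finishing (13 unused), carpentry (7 unused).
Slack constraints have shadow price 0 (complementary slackness).
The binding rows give the dual system: 6·y_lumber + 5·y_assembly = 53 and 6·y_lumber + 2·y_assembly = 32.
→ y_lumber = 3 and y_assembly = 7.
Δz = y_assembly·Δb = 7 × (2) = 14, so new z* = 1913 + 14 = 1927.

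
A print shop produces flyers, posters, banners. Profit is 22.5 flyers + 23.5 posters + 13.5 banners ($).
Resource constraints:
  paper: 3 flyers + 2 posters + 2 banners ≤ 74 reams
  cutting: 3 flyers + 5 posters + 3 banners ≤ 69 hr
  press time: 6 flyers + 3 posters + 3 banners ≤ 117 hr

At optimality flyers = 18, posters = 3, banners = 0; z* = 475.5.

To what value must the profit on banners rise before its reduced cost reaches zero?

Check each constraint at x*: paper 60/74 (slack 14); cutting 69/69 (tight); press time 117/117 (tight).
Slack constraints have shadow price 0 (complementary slackness).
Dual feasibility on the basic columns requires 3·y_cutting + 6·y_press time = 22.5, 5·y_cutting + 3·y_press time = 23.5.
→ y_cutting = 3.5 and y_press time = 2.
banners enters the basis when its profit ≥ yᵀa₃ = 3.5·3 + 2·3 = 16.5.

16.5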